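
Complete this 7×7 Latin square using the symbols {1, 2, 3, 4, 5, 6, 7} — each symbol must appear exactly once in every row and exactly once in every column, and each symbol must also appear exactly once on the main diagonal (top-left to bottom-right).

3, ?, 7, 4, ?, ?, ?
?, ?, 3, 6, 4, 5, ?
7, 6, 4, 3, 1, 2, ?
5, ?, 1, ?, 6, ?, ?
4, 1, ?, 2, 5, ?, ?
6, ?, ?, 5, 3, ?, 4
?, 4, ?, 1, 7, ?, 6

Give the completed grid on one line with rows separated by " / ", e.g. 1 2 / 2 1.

3 5 7 4 2 6 1 / 1 2 3 6 4 5 7 / 7 6 4 3 1 2 5 / 5 3 1 7 6 4 2 / 4 1 6 2 5 7 3 / 6 7 2 5 3 1 4 / 2 4 5 1 7 3 6

At row 1, column 5: row 1 has {3,4,7}; column 5 has {1,3,4,5,6,7}; that leaves 2.
At row 3, column 7: row 3 has {1,2,3,4,6,7}; column 7 has {4,6}; that leaves 5.
At row 4, column 4: row 4 has {1,5,6}; column 4 has {1,2,3,4,5,6}; the diagonal has {3,4,5,6}; that leaves 7.
At row 5, column 3: row 5 has {1,2,4,5}; column 3 has {1,3,4,7}; that leaves 6.
At row 6, column 3: row 6 has {3,4,5,6}; column 3 has {1,3,4,6,7}; that leaves 2.
At row 6, column 6: row 6 has {2,3,4,5,6}; column 6 has {2,5}; the diagonal has {3,4,5,6,7}; that leaves 1.
At row 7, column 1: row 7 has {1,4,6,7}; column 1 has {3,4,5,6,7}; that leaves 2.
At row 7, column 3: row 7 has {1,2,4,6,7}; column 3 has {1,2,3,4,6,7}; that leaves 5.
At row 7, column 6: row 7 has {1,2,4,5,6,7}; column 6 has {1,2,5}; that leaves 3.
At row 1, column 2: row 1 has {2,3,4,7}; column 2 has {1,4,6}; that leaves 5.
At row 1, column 6: row 1 has {2,3,4,5,7}; column 6 has {1,2,3,5}; that leaves 6.
At row 1, column 7: row 1 has {2,3,4,5,6,7}; column 7 has {4,5,6}; that leaves 1.
At row 2, column 1: row 2 has {3,4,5,6}; column 1 has {2,3,4,5,6,7}; that leaves 1.
At row 2, column 2: row 2 has {1,3,4,5,6}; column 2 has {1,4,5,6}; the diagonal has {1,3,4,5,6,7}; that leaves 2.
At row 2, column 7: row 2 has {1,2,3,4,5,6}; column 7 has {1,4,5,6}; that leaves 7.
At row 4, column 2: row 4 has {1,5,6,7}; column 2 has {1,2,4,5,6}; that leaves 3.
At row 4, column 6: row 4 has {1,3,5,6,7}; column 6 has {1,2,3,5,6}; that leaves 4.
At row 4, column 7: row 4 has {1,3,4,5,6,7}; column 7 has {1,4,5,6,7}; that leaves 2.
At row 5, column 6: row 5 has {1,2,4,5,6}; column 6 has {1,2,3,4,5,6}; that leaves 7.
At row 5, column 7: row 5 has {1,2,4,5,6,7}; column 7 has {1,2,4,5,6,7}; that leaves 3.
At row 6, column 2: row 6 has {1,2,3,4,5,6}; column 2 has {1,2,3,4,5,6}; that leaves 7.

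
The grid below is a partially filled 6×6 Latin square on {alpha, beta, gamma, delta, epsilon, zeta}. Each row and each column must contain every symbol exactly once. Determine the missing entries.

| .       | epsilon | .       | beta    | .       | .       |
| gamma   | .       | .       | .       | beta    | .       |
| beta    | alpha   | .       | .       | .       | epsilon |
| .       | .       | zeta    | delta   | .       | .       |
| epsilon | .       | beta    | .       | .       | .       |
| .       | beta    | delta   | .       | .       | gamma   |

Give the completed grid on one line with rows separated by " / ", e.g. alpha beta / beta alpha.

delta epsilon alpha beta gamma zeta / gamma zeta epsilon alpha beta delta / beta alpha gamma zeta delta epsilon / alpha gamma zeta delta epsilon beta / epsilon delta beta gamma zeta alpha / zeta beta delta epsilon alpha gamma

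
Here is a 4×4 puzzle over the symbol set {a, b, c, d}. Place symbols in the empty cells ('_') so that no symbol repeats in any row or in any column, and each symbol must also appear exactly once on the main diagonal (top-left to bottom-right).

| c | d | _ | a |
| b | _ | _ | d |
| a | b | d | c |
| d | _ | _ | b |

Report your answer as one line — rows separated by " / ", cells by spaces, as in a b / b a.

row 1 has {a,c,d}; column 3 has {d} — only b is left for (r1,c3).
row 2 has {b,d}; column 2 has {b,d}; the diagonal has {b,c,d} — only a is left for (r2,c2).
row 2 has {a,b,d}; column 3 has {b,d} — only c is left for (r2,c3).
row 4 has {b,d}; column 2 has {a,b,d} — only c is left for (r4,c2).
row 4 has {b,c,d}; column 3 has {b,c,d} — only a is left for (r4,c3).

c d b a / b a c d / a b d c / d c a b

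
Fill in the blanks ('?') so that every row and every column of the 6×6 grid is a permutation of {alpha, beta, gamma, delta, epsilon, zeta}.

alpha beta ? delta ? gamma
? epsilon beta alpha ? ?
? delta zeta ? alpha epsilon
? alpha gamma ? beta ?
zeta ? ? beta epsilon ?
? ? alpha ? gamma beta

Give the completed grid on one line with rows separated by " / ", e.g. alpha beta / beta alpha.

alpha beta epsilon delta zeta gamma / gamma epsilon beta alpha delta zeta / beta delta zeta gamma alpha epsilon / epsilon alpha gamma zeta beta delta / zeta gamma delta beta epsilon alpha / delta zeta alpha epsilon gamma beta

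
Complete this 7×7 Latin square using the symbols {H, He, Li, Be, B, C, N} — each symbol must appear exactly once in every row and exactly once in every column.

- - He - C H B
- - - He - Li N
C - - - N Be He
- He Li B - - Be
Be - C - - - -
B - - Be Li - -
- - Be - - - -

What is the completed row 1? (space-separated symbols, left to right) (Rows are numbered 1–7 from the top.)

Li Be He N C H B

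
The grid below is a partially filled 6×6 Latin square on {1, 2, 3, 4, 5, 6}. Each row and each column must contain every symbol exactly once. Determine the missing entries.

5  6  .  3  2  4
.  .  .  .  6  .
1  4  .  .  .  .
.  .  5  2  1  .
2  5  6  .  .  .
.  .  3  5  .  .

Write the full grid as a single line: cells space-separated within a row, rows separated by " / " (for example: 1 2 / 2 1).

5 6 1 3 2 4 / 3 2 4 1 6 5 / 1 4 2 6 5 3 / 4 3 5 2 1 6 / 2 5 6 4 3 1 / 6 1 3 5 4 2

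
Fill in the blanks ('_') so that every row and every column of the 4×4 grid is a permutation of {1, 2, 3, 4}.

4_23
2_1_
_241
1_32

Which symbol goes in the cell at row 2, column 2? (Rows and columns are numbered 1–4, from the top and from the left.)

Cell (r1,c2): row 1 has {2,3,4}; column 2 has {2} → 1.
Cell (r2,c4): row 2 has {1,2}; column 4 has {1,2,3} → 4.
Cell (r3,c1): row 3 has {1,2,4}; column 1 has {1,2,4} → 3.
Cell (r4,c2): row 4 has {1,2,3}; column 2 has {1,2} → 4.
Cell (r2,c2): row 2 has {1,2,4}; column 2 has {1,2,4} → 3.

3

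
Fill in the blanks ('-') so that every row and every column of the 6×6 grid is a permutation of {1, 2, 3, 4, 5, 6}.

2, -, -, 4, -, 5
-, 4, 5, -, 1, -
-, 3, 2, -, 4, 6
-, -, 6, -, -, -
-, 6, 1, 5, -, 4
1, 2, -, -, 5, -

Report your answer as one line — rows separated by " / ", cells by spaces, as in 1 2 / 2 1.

(r1,c2) = 1
(r1,c3) = 3
(r1,c5) = 6
(r3,c1) = 5
(r3,c4) = 1
(r4,c2) = 5
(r5,c1) = 3
(r5,c5) = 2
(r6,c3) = 4
(r6,c6) = 3
(r2,c1) = 6
(r2,c6) = 2
(r4,c1) = 4
(r4,c5) = 3
(r4,c6) = 1
(r6,c4) = 6
(r2,c4) = 3
(r4,c4) = 2

2 1 3 4 6 5 / 6 4 5 3 1 2 / 5 3 2 1 4 6 / 4 5 6 2 3 1 / 3 6 1 5 2 4 / 1 2 4 6 5 3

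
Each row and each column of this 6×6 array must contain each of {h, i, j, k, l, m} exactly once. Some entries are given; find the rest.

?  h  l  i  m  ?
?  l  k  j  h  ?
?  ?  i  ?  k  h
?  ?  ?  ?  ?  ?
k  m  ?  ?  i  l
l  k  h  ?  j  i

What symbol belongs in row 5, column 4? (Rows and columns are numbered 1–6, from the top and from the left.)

(r1,c1) = j
(r1,c6) = k
(r2,c6) = m
(r3,c1) = m
(r3,c2) = j
(r3,c4) = l
(r4,c2) = i
(r4,c5) = l
(r4,c6) = j
(r5,c3) = j
(r5,c4) = h

h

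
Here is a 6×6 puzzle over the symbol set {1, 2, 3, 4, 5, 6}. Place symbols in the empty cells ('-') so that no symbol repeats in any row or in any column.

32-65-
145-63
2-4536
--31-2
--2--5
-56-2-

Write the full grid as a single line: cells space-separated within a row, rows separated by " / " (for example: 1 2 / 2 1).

3 2 1 6 5 4 / 1 4 5 2 6 3 / 2 1 4 5 3 6 / 5 6 3 1 4 2 / 6 3 2 4 1 5 / 4 5 6 3 2 1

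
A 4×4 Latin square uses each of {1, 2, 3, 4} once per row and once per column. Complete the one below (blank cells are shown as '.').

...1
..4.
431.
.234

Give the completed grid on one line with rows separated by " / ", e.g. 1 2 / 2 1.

3 4 2 1 / 2 1 4 3 / 4 3 1 2 / 1 2 3 4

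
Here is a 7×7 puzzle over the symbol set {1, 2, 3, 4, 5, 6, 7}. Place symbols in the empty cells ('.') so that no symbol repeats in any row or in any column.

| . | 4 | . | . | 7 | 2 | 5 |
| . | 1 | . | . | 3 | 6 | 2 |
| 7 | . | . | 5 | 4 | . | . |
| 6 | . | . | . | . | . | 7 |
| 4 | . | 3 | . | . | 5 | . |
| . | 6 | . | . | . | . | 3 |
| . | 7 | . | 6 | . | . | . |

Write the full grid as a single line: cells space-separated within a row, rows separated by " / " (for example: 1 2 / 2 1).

3 4 6 1 7 2 5 / 5 1 7 4 3 6 2 / 7 3 2 5 4 1 6 / 6 5 1 3 2 4 7 / 4 2 3 7 6 5 1 / 1 6 4 2 5 7 3 / 2 7 5 6 1 3 4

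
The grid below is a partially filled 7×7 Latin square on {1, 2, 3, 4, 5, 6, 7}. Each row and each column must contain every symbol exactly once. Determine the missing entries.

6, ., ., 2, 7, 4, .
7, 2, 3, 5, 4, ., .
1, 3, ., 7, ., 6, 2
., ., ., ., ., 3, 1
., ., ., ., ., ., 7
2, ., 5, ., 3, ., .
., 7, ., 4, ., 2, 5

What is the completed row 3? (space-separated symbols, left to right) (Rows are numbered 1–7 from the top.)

1 3 4 7 5 6 2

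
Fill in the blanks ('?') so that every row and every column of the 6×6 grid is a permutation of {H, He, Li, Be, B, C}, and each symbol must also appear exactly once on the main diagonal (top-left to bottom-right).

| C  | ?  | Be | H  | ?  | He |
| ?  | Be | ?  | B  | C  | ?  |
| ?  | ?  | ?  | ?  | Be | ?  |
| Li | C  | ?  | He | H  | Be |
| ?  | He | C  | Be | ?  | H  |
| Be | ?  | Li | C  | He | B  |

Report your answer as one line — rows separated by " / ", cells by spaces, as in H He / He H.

C Li Be H B He / H Be He B C Li / He B H Li Be C / Li C B He H Be / B He C Be Li H / Be H Li C He B

(r2,c6) = Li
(r3,c3) = H
(r3,c4) = Li
(r3,c6) = C
(r4,c3) = B
(r5,c1) = B
(r5,c5) = Li
(r6,c2) = H
(r1,c5) = B
(r2,c3) = He
(r3,c1) = He
(r3,c2) = B
(r1,c2) = Li
(r2,c1) = H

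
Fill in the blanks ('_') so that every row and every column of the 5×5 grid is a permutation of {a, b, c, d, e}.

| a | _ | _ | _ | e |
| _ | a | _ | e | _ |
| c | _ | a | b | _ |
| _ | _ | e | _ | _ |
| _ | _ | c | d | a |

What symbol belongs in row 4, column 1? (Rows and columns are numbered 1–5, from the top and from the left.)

d

At row 1, column 4: row 1 has {a,e}; column 4 has {b,d,e}; that leaves c.
At row 3, column 5: row 3 has {a,b,c}; column 5 has {a,e}; that leaves d.
At row 4, column 4: row 4 has {e}; column 4 has {b,c,d,e}; that leaves a.
At row 3, column 2: row 3 has {a,b,c,d}; column 2 has {a}; that leaves e.
At row 5, column 2: row 5 has {a,c,d}; column 2 has {a,e}; that leaves b.
At row 1, column 2: row 1 has {a,c,e}; column 2 has {a,b,e}; that leaves d.
At row 1, column 3: row 1 has {a,c,d,e}; column 3 has {a,c,e}; that leaves b.
At row 2, column 3: row 2 has {a,e}; column 3 has {a,b,c,e}; that leaves d.
At row 4, column 2: row 4 has {a,e}; column 2 has {a,b,d,e}; that leaves c.
At row 4, column 5: row 4 has {a,c,e}; column 5 has {a,d,e}; that leaves b.
At row 5, column 1: row 5 has {a,b,c,d}; column 1 has {a,c}; that leaves e.
At row 2, column 1: row 2 has {a,d,e}; column 1 has {a,c,e}; that leaves b.
At row 2, column 5: row 2 has {a,b,d,e}; column 5 has {a,b,d,e}; that leaves c.
At row 4, column 1: row 4 has {a,b,c,e}; column 1 has {a,b,c,e}; that leaves d.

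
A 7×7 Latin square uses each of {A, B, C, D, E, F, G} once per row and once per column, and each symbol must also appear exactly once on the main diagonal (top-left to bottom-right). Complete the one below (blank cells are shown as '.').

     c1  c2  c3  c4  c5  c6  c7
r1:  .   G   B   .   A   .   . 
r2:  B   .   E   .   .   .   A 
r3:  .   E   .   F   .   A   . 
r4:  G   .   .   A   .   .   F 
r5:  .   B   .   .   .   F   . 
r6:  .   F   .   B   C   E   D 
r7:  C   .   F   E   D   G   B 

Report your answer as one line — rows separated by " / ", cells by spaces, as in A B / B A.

F G B C A D E / B D E G F C A / D E C F B A G / G C D A E B F / E B A D G F C / A F G B C E D / C A F E D G B

(r3,c1): row 3 has {A,E,F}; column 1 has {B,C,G}, so it must be D.
(r5,c5): row 5 has {B,F}; column 5 has {A,C,D}; the diagonal has {A,B,E}, so it must be G.
(r6,c1): row 6 has {B,C,D,E,F}; column 1 has {B,C,D,G}, so it must be A.
(r6,c3): row 6 has {A,B,C,D,E,F}; column 3 has {B,E,F}, so it must be G.
(r7,c2): row 7 has {B,C,D,E,F,G}; column 2 has {B,E,F,G}, so it must be A.
(r1,c1): row 1 has {A,B,G}; column 1 has {A,B,C,D,G}; the diagonal has {A,B,E,G}, so it must be F.
(r2,c5): row 2 has {A,B,E}; column 5 has {A,C,D,G}, so it must be F.
(r3,c3): row 3 has {A,D,E,F}; column 3 has {B,E,F,G}; the diagonal has {A,B,E,F,G}, so it must be C.
(r3,c5): row 3 has {A,C,D,E,F}; column 5 has {A,C,D,F,G}, so it must be B.
(r3,c7): row 3 has {A,B,C,D,E,F}; column 7 has {A,B,D,F}, so it must be G.
(r4,c3): row 4 has {A,F,G}; column 3 has {B,C,E,F,G}, so it must be D.
(r4,c5): row 4 has {A,D,F,G}; column 5 has {A,B,C,D,F,G}, so it must be E.
(r5,c1): row 5 has {B,F,G}; column 1 has {A,B,C,D,F,G}, so it must be E.
(r5,c3): row 5 has {B,E,F,G}; column 3 has {B,C,D,E,F,G}, so it must be A.
(r5,c7): row 5 has {A,B,E,F,G}; column 7 has {A,B,D,F,G}, so it must be C.
(r1,c7): row 1 has {A,B,F,G}; column 7 has {A,B,C,D,F,G}, so it must be E.
(r2,c2): row 2 has {A,B,E,F}; column 2 has {A,B,E,F,G}; the diagonal has {A,B,C,E,F,G}, so it must be D.
(r2,c6): row 2 has {A,B,D,E,F}; column 6 has {A,E,F,G}, so it must be C.
(r4,c2): row 4 has {A,D,E,F,G}; column 2 has {A,B,D,E,F,G}, so it must be C.
(r4,c6): row 4 has {A,C,D,E,F,G}; column 6 has {A,C,E,F,G}, so it must be B.
(r5,c4): row 5 has {A,B,C,E,F,G}; column 4 has {A,B,E,F}, so it must be D.
(r1,c4): row 1 has {A,B,E,F,G}; column 4 has {A,B,D,E,F}, so it must be C.
(r1,c6): row 1 has {A,B,C,E,F,G}; column 6 has {A,B,C,E,F,G}, so it must be D.
(r2,c4): row 2 has {A,B,C,D,E,F}; column 4 has {A,B,C,D,E,F}, so it must be G.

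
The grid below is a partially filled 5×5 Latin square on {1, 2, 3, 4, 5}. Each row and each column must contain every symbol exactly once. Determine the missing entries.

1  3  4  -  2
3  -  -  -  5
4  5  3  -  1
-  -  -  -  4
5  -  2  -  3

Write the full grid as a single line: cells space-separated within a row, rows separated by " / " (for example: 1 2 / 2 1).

1 3 4 5 2 / 3 2 1 4 5 / 4 5 3 2 1 / 2 1 5 3 4 / 5 4 2 1 3

(r1,c4): row 1 has {1,2,3,4}; column 4 is empty so far, so it must be 5.
(r2,c3): row 2 has {3,5}; column 3 has {2,3,4}, so it must be 1.
(r3,c4): row 3 has {1,3,4,5}; column 4 has {5}, so it must be 2.
(r4,c1): row 4 has {4}; column 1 has {1,3,4,5}, so it must be 2.
(r4,c2): row 4 has {2,4}; column 2 has {3,5}, so it must be 1.
(r4,c3): row 4 has {1,2,4}; column 3 has {1,2,3,4}, so it must be 5.
(r4,c4): row 4 has {1,2,4,5}; column 4 has {2,5}, so it must be 3.
(r5,c2): row 5 has {2,3,5}; column 2 has {1,3,5}, so it must be 4.
(r5,c4): row 5 has {2,3,4,5}; column 4 has {2,3,5}, so it must be 1.
(r2,c2): row 2 has {1,3,5}; column 2 has {1,3,4,5}, so it must be 2.
(r2,c4): row 2 has {1,2,3,5}; column 4 has {1,2,3,5}, so it must be 4.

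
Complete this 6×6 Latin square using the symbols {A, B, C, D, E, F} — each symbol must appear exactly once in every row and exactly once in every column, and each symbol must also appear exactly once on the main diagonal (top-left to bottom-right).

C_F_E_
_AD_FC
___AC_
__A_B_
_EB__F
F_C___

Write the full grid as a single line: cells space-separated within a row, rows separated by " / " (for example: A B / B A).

C B F D E A / E A D B F C / B F E A C D / D C A F B E / A E B C D F / F D C E A B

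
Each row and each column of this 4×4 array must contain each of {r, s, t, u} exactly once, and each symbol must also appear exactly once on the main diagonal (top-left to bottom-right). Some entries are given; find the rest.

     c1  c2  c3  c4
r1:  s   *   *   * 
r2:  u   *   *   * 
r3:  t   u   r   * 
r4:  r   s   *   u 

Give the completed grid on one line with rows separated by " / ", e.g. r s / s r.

s r u t / u t s r / t u r s / r s t u

At row 2, column 2: row 2 has {u}; column 2 has {s,u}; the diagonal has {r,s,u}; that leaves t.
At row 2, column 3: row 2 has {t,u}; column 3 has {r}; that leaves s.
At row 2, column 4: row 2 has {s,t,u}; column 4 has {u}; that leaves r.
At row 3, column 4: row 3 has {r,t,u}; column 4 has {r,u}; that leaves s.
At row 4, column 3: row 4 has {r,s,u}; column 3 has {r,s}; that leaves t.
At row 1, column 2: row 1 has {s}; column 2 has {s,t,u}; that leaves r.
At row 1, column 3: row 1 has {r,s}; column 3 has {r,s,t}; that leaves u.
At row 1, column 4: row 1 has {r,s,u}; column 4 has {r,s,u}; that leaves t.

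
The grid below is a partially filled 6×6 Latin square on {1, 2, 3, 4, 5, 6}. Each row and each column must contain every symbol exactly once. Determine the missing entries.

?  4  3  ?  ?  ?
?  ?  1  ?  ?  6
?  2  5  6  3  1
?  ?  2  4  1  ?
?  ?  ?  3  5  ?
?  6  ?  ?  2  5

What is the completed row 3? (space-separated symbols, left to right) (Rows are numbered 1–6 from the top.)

(r1,c5) = 6
(r1,c6) = 2
(r2,c5) = 4
(r3,c1) = 4

4 2 5 6 3 1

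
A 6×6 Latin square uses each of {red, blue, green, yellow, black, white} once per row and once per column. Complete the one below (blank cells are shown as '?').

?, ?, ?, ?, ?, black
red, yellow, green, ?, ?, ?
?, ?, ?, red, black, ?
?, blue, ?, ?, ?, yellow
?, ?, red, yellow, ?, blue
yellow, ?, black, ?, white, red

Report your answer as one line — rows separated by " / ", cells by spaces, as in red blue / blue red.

green red blue white yellow black / red yellow green black blue white / blue white yellow red black green / black blue white green red yellow / white black red yellow green blue / yellow green black blue white red

(r2,c5) = blue
(r2,c6) = white
(r3,c6) = green
(r4,c3) = white
(r5,c5) = green
(r6,c2) = green
(r6,c4) = blue
(r2,c4) = black
(r3,c2) = white
(r4,c4) = green
(r4,c5) = red
(r5,c2) = black
(r1,c2) = red
(r1,c4) = white
(r1,c5) = yellow
(r3,c1) = blue
(r3,c3) = yellow
(r4,c1) = black
(r5,c1) = white
(r1,c1) = green
(r1,c3) = blue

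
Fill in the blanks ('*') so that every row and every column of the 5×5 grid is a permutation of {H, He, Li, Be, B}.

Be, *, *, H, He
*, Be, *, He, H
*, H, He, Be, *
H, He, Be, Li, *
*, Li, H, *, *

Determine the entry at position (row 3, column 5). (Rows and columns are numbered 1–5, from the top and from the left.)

Li

Cell (r1,c2): row 1 has {H,He,Be}; column 2 has {H,He,Li,Be} → B.
Cell (r1,c3): row 1 has {H,He,Be,B}; column 3 has {H,He,Be} → Li.
Cell (r2,c3): row 2 has {H,He,Be}; column 3 has {H,He,Li,Be} → B.
Cell (r4,c5): row 4 has {H,He,Li,Be}; column 5 has {H,He} → B.
Cell (r5,c4): row 5 has {H,Li}; column 4 has {H,He,Li,Be} → B.
Cell (r5,c5): row 5 has {H,Li,B}; column 5 has {H,He,B} → Be.
Cell (r2,c1): row 2 has {H,He,Be,B}; column 1 has {H,Be} → Li.
Cell (r3,c1): row 3 has {H,He,Be}; column 1 has {H,Li,Be} → B.
Cell (r3,c5): row 3 has {H,He,Be,B}; column 5 has {H,He,Be,B} → Li.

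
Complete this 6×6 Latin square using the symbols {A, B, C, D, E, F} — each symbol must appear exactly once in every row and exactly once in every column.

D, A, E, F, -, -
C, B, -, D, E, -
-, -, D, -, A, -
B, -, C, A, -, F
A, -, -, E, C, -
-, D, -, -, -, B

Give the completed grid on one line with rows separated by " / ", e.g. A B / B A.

D A E F B C / C B F D E A / F C D B A E / B E C A D F / A F B E C D / E D A C F B

row 1 has {A,D,E,F}; column 5 has {A,C,E} — only B is left for (r1,c5).
row 1 has {A,B,D,E,F}; column 6 has {B,F} — only C is left for (r1,c6).
row 2 has {B,C,D,E}; column 6 has {B,C,F} — only A is left for (r2,c6).
row 3 has {A,D}; column 6 has {A,B,C,F} — only E is left for (r3,c6).
row 4 has {A,B,C,F}; column 2 has {A,B,D} — only E is left for (r4,c2).
row 4 has {A,B,C,E,F}; column 5 has {A,B,C,E} — only D is left for (r4,c5).
row 5 has {A,C,E}; column 2 has {A,B,D,E} — only F is left for (r5,c2).
row 5 has {A,C,E,F}; column 3 has {C,D,E} — only B is left for (r5,c3).
row 5 has {A,B,C,E,F}; column 6 has {A,B,C,E,F} — only D is left for (r5,c6).
row 6 has {B,D}; column 4 has {A,D,E,F} — only C is left for (r6,c4).
row 6 has {B,C,D}; column 5 has {A,B,C,D,E} — only F is left for (r6,c5).
row 2 has {A,B,C,D,E}; column 3 has {B,C,D,E} — only F is left for (r2,c3).
row 3 has {A,D,E}; column 1 has {A,B,C,D} — only F is left for (r3,c1).
row 3 has {A,D,E,F}; column 2 has {A,B,D,E,F} — only C is left for (r3,c2).
row 3 has {A,C,D,E,F}; column 4 has {A,C,D,E,F} — only B is left for (r3,c4).
row 6 has {B,C,D,F}; column 1 has {A,B,C,D,F} — only E is left for (r6,c1).
row 6 has {B,C,D,E,F}; column 3 has {B,C,D,E,F} — only A is left for (r6,c3).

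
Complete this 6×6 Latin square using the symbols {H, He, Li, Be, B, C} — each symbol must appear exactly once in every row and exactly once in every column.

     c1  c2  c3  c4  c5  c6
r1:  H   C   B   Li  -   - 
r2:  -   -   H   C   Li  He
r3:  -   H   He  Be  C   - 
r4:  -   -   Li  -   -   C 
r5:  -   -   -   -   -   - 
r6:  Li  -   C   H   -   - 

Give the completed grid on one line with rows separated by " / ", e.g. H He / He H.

(r1,c6) = Be
(r3,c1) = B
(r3,c6) = Li
(r5,c3) = Be
(r6,c6) = B
(r1,c5) = He
(r2,c1) = Be
(r2,c2) = B
(r4,c1) = He
(r4,c2) = Be
(r4,c4) = B
(r4,c5) = H
(r5,c1) = C
(r5,c4) = He
(r5,c5) = B
(r5,c6) = H
(r6,c2) = He
(r6,c5) = Be
(r5,c2) = Li

H C B Li He Be / Be B H C Li He / B H He Be C Li / He Be Li B H C / C Li Be He B H / Li He C H Be B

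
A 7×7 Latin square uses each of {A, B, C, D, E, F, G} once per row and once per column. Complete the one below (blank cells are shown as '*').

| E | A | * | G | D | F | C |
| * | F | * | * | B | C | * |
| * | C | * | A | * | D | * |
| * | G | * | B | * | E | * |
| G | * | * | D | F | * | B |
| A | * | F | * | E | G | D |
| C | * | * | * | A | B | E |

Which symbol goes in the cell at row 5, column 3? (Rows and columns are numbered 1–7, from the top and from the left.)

(r1,c3) = B
(r2,c1) = D
(r2,c4) = E
(r3,c5) = G
(r3,c7) = F
(r4,c1) = F
(r4,c5) = C
(r4,c7) = A
(r5,c2) = E
(r5,c6) = A
(r6,c2) = B
(r6,c4) = C
(r7,c2) = D
(r7,c3) = G
(r7,c4) = F
(r2,c3) = A
(r2,c7) = G
(r3,c1) = B
(r3,c3) = E
(r4,c3) = D
(r5,c3) = C

C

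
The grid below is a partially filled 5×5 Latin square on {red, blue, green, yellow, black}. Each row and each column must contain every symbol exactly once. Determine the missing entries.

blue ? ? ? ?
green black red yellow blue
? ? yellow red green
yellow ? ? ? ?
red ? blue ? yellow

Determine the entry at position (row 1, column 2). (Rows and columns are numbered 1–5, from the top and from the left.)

yellow

(r3,c1) = black
(r3,c2) = blue
(r5,c2) = green
(r5,c4) = black
(r1,c4) = green
(r4,c2) = red
(r4,c4) = blue
(r4,c5) = black
(r1,c2) = yellow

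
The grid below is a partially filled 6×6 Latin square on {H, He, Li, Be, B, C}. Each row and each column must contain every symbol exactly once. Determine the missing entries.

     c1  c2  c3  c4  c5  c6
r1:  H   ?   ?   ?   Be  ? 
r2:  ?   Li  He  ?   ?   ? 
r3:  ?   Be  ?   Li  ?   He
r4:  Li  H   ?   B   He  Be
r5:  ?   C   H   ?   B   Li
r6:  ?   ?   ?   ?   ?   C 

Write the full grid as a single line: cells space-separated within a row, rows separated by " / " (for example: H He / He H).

(r1,c6) = B
(r2,c6) = H
(r4,c3) = C
(r1,c2) = He
(r1,c3) = Li
(r1,c4) = C
(r2,c4) = Be
(r2,c5) = C
(r3,c3) = B
(r3,c5) = H
(r5,c4) = He
(r6,c2) = B
(r6,c3) = Be
(r6,c4) = H
(r6,c5) = Li
(r2,c1) = B
(r3,c1) = C
(r5,c1) = Be
(r6,c1) = He

H He Li C Be B / B Li He Be C H / C Be B Li H He / Li H C B He Be / Be C H He B Li / He B Be H Li C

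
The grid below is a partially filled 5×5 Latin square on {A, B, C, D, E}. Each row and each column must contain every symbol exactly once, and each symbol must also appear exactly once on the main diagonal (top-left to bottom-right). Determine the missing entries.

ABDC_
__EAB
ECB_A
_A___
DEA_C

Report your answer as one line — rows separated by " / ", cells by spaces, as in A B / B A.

A B D C E / C D E A B / E C B D A / B A C E D / D E A B C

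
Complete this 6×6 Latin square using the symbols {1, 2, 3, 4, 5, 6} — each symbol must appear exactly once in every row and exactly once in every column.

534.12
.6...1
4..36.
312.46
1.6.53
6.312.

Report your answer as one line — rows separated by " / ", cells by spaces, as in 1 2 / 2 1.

5 3 4 6 1 2 / 2 6 5 4 3 1 / 4 2 1 3 6 5 / 3 1 2 5 4 6 / 1 4 6 2 5 3 / 6 5 3 1 2 4

Cell (r1,c4): row 1 has {1,2,3,4,5}; column 4 has {1,3} → 6.
Cell (r2,c1): row 2 has {1,6}; column 1 has {1,3,4,5,6} → 2.
Cell (r2,c3): row 2 has {1,2,6}; column 3 has {2,3,4,6} → 5.
Cell (r2,c4): row 2 has {1,2,5,6}; column 4 has {1,3,6} → 4.
Cell (r2,c5): row 2 has {1,2,4,5,6}; column 5 has {1,2,4,5,6} → 3.
Cell (r3,c3): row 3 has {3,4,6}; column 3 has {2,3,4,5,6} → 1.
Cell (r3,c6): row 3 has {1,3,4,6}; column 6 has {1,2,3,6} → 5.
Cell (r4,c4): row 4 has {1,2,3,4,6}; column 4 has {1,3,4,6} → 5.
Cell (r5,c4): row 5 has {1,3,5,6}; column 4 has {1,3,4,5,6} → 2.
Cell (r6,c6): row 6 has {1,2,3,6}; column 6 has {1,2,3,5,6} → 4.
Cell (r3,c2): row 3 has {1,3,4,5,6}; column 2 has {1,3,6} → 2.
Cell (r5,c2): row 5 has {1,2,3,5,6}; column 2 has {1,2,3,6} → 4.
Cell (r6,c2): row 6 has {1,2,3,4,6}; column 2 has {1,2,3,4,6} → 5.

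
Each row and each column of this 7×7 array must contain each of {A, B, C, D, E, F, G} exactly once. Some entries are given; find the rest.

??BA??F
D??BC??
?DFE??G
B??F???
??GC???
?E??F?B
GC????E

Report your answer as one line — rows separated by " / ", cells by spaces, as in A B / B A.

(r1,c2) = G
(r2,c7) = A
(r4,c2) = A
(r5,c7) = D
(r7,c4) = D
(r2,c2) = F
(r2,c3) = E
(r2,c6) = G
(r4,c7) = C
(r5,c2) = B
(r6,c4) = G
(r7,c3) = A
(r7,c5) = B
(r7,c6) = F
(r3,c5) = A
(r4,c3) = D
(r4,c6) = E
(r5,c5) = E
(r5,c6) = A
(r6,c3) = C
(r6,c6) = D
(r1,c5) = D
(r1,c6) = C
(r3,c1) = C
(r3,c6) = B
(r4,c5) = G
(r5,c1) = F
(r6,c1) = A
(r1,c1) = E

E G B A D C F / D F E B C G A / C D F E A B G / B A D F G E C / F B G C E A D / A E C G F D B / G C A D B F E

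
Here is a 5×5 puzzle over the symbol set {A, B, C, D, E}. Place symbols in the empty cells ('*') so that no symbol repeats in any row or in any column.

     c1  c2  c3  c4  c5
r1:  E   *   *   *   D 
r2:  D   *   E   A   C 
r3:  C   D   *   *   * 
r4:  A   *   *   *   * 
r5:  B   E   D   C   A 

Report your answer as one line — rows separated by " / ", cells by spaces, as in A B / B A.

E A C B D / D B E A C / C D A E B / A C B D E / B E D C A

(r1,c4): row 1 has {D,E}; column 4 has {A,C}, so it must be B.
(r2,c2): row 2 has {A,C,D,E}; column 2 has {D,E}, so it must be B.
(r3,c4): row 3 has {C,D}; column 4 has {A,B,C}, so it must be E.
(r3,c5): row 3 has {C,D,E}; column 5 has {A,C,D}, so it must be B.
(r4,c2): row 4 has {A}; column 2 has {B,D,E}, so it must be C.
(r4,c3): row 4 has {A,C}; column 3 has {D,E}, so it must be B.
(r4,c4): row 4 has {A,B,C}; column 4 has {A,B,C,E}, so it must be D.
(r4,c5): row 4 has {A,B,C,D}; column 5 has {A,B,C,D}, so it must be E.
(r1,c2): row 1 has {B,D,E}; column 2 has {B,C,D,E}, so it must be A.
(r1,c3): row 1 has {A,B,D,E}; column 3 has {B,D,E}, so it must be C.
(r3,c3): row 3 has {B,C,D,E}; column 3 has {B,C,D,E}, so it must be A.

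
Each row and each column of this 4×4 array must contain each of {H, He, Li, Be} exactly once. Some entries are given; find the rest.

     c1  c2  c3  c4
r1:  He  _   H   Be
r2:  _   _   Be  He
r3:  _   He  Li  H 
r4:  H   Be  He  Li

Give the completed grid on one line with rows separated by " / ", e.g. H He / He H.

(r1,c2): row 1 has {H,He,Be}; column 2 has {He,Be}, so it must be Li.
(r2,c1): row 2 has {He,Be}; column 1 has {H,He}, so it must be Li.
(r2,c2): row 2 has {He,Li,Be}; column 2 has {He,Li,Be}, so it must be H.
(r3,c1): row 3 has {H,He,Li}; column 1 has {H,He,Li}, so it must be Be.

He Li H Be / Li H Be He / Be He Li H / H Be He Li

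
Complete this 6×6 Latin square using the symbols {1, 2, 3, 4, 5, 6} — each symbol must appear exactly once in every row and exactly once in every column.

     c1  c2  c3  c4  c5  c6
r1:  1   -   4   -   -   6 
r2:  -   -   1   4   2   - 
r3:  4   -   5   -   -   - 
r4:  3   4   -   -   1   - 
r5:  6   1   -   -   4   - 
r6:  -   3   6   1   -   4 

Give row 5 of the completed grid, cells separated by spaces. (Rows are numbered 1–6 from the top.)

6 1 3 5 4 2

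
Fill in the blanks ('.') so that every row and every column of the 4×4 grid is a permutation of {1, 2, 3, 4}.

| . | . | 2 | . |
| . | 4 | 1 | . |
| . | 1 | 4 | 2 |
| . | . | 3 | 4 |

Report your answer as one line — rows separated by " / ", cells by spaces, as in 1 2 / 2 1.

4 3 2 1 / 2 4 1 3 / 3 1 4 2 / 1 2 3 4

Cell (r1,c2): row 1 has {2}; column 2 has {1,4} → 3.
Cell (r1,c4): row 1 has {2,3}; column 4 has {2,4} → 1.
Cell (r2,c4): row 2 has {1,4}; column 4 has {1,2,4} → 3.
Cell (r3,c1): row 3 has {1,2,4}; column 1 is empty so far → 3.
Cell (r4,c2): row 4 has {3,4}; column 2 has {1,3,4} → 2.
Cell (r1,c1): row 1 has {1,2,3}; column 1 has {3} → 4.
Cell (r2,c1): row 2 has {1,3,4}; column 1 has {3,4} → 2.
Cell (r4,c1): row 4 has {2,3,4}; column 1 has {2,3,4} → 1.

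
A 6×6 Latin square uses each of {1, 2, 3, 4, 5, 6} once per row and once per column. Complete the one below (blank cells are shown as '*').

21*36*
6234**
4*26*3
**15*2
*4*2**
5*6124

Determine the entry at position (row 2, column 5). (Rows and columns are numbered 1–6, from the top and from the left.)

5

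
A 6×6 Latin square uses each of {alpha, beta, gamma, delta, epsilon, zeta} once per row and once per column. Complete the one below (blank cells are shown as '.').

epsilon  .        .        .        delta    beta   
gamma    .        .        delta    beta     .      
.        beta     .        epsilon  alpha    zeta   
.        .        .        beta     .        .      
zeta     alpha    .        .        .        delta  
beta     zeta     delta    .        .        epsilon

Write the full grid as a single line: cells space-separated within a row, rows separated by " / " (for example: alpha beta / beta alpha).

(r1,c2): row 1 has {beta,delta,epsilon}; column 2 has {alpha,beta,zeta}, so it must be gamma.
(r2,c2): row 2 has {beta,gamma,delta}; column 2 has {alpha,beta,gamma,zeta}, so it must be epsilon.
(r2,c6): row 2 has {beta,gamma,delta,epsilon}; column 6 has {beta,delta,epsilon,zeta}, so it must be alpha.
(r3,c1): row 3 has {alpha,beta,epsilon,zeta}; column 1 has {beta,gamma,epsilon,zeta}, so it must be delta.
(r3,c3): row 3 has {alpha,beta,delta,epsilon,zeta}; column 3 has {delta}, so it must be gamma.
(r4,c1): row 4 has {beta}; column 1 has {beta,gamma,delta,epsilon,zeta}, so it must be alpha.
(r4,c2): row 4 has {alpha,beta}; column 2 has {alpha,beta,gamma,epsilon,zeta}, so it must be delta.
(r4,c6): row 4 has {alpha,beta,delta}; column 6 has {alpha,beta,delta,epsilon,zeta}, so it must be gamma.
(r5,c4): row 5 has {alpha,delta,zeta}; column 4 has {beta,delta,epsilon}, so it must be gamma.
(r5,c5): row 5 has {alpha,gamma,delta,zeta}; column 5 has {alpha,beta,delta}, so it must be epsilon.
(r6,c4): row 6 has {beta,delta,epsilon,zeta}; column 4 has {beta,gamma,delta,epsilon}, so it must be alpha.
(r6,c5): row 6 has {alpha,beta,delta,epsilon,zeta}; column 5 has {alpha,beta,delta,epsilon}, so it must be gamma.
(r1,c4): row 1 has {beta,gamma,delta,epsilon}; column 4 has {alpha,beta,gamma,delta,epsilon}, so it must be zeta.
(r2,c3): row 2 has {alpha,beta,gamma,delta,epsilon}; column 3 has {gamma,delta}, so it must be zeta.
(r4,c3): row 4 has {alpha,beta,gamma,delta}; column 3 has {gamma,delta,zeta}, so it must be epsilon.
(r4,c5): row 4 has {alpha,beta,gamma,delta,epsilon}; column 5 has {alpha,beta,gamma,delta,epsilon}, so it must be zeta.
(r5,c3): row 5 has {alpha,gamma,delta,epsilon,zeta}; column 3 has {gamma,delta,epsilon,zeta}, so it must be beta.
(r1,c3): row 1 has {beta,gamma,delta,epsilon,zeta}; column 3 has {beta,gamma,delta,epsilon,zeta}, so it must be alpha.

epsilon gamma alpha zeta delta beta / gamma epsilon zeta delta beta alpha / delta beta gamma epsilon alpha zeta / alpha delta epsilon beta zeta gamma / zeta alpha beta gamma epsilon delta / beta zeta delta alpha gamma epsilon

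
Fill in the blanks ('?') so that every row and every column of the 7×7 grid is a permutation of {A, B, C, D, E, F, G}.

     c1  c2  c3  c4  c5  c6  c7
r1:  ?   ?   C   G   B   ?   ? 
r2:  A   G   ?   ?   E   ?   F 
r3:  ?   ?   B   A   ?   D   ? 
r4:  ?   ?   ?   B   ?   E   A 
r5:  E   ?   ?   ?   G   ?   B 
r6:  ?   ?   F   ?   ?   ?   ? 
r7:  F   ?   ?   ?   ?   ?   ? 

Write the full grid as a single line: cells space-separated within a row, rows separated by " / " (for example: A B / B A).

D A C G B F E / A G D C E B F / G E B A F D C / C F G B D E A / E D A F G C B / B C F E A G D / F B E D C A G

(r1,c1) = D
(r1,c7) = E
(r2,c3) = D
(r2,c4) = C
(r2,c6) = B
(r4,c3) = G
(r5,c3) = A
(r7,c3) = E
(r7,c4) = D
(r4,c1) = C
(r5,c4) = F
(r5,c6) = C
(r6,c4) = E
(r3,c1) = G
(r3,c7) = C
(r5,c2) = D
(r6,c1) = B
(r7,c7) = G
(r3,c5) = F
(r4,c2) = F
(r4,c5) = D
(r6,c7) = D
(r7,c6) = A
(r1,c2) = A
(r1,c6) = F
(r3,c2) = E
(r6,c2) = C
(r6,c5) = A
(r6,c6) = G
(r7,c2) = B
(r7,c5) = C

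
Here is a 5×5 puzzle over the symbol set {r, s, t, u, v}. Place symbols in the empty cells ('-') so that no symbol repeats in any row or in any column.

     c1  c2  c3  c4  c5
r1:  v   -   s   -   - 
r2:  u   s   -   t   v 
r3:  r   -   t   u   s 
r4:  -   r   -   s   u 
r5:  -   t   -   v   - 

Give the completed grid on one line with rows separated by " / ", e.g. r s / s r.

v u s r t / u s r t v / r v t u s / t r v s u / s t u v r

(r1,c2) = u
(r1,c4) = r
(r1,c5) = t
(r2,c3) = r
(r3,c2) = v
(r4,c1) = t
(r4,c3) = v
(r5,c1) = s
(r5,c3) = u
(r5,c5) = r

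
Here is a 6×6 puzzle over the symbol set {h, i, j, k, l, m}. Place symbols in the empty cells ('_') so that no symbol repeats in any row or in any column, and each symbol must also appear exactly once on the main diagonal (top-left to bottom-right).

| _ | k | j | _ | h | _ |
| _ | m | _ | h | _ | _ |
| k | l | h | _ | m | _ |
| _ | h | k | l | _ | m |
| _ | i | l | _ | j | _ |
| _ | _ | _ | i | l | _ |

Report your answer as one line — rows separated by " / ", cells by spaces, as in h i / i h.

i k j m h l / l m i h k j / k l h j m i / j h k l i m / m i l k j h / h j m i l k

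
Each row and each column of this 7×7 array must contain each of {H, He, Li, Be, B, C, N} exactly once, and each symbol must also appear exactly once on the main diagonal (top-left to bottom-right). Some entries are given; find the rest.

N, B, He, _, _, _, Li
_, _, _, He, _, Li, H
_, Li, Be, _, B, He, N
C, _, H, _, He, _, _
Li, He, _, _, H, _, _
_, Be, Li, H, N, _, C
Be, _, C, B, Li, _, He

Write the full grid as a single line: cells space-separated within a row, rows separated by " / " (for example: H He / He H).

N B He Be C H Li / B C N He Be Li H / H Li Be C B He N / C N H Li He Be B / Li He B N H C Be / He Be Li H N B C / Be H C B Li N He

(r2,c1) = B
(r2,c2) = C
(r2,c3) = N
(r2,c5) = Be
(r3,c1) = H
(r3,c4) = C
(r4,c2) = N
(r4,c4) = Li
(r5,c3) = B
(r5,c7) = Be
(r6,c1) = He
(r6,c6) = B
(r7,c2) = H
(r7,c6) = N
(r1,c4) = Be
(r1,c5) = C
(r1,c6) = H
(r4,c6) = Be
(r4,c7) = B
(r5,c4) = N
(r5,c6) = C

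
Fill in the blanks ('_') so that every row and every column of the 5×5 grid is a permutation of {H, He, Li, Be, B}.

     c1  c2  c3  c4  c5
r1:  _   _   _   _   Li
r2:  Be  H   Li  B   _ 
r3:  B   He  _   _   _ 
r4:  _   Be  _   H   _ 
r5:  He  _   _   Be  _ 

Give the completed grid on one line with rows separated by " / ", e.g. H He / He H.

H B Be He Li / Be H Li B He / B He H Li Be / Li Be He H B / He Li B Be H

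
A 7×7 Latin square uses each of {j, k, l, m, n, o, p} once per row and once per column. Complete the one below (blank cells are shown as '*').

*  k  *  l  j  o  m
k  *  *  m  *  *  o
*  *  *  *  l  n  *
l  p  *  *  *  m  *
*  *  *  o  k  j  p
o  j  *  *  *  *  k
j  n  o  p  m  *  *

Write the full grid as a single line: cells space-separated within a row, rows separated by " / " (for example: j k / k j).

(r2,c2) = l
(r2,c6) = p
(r3,c7) = j
(r4,c7) = n
(r5,c2) = m
(r6,c4) = n
(r6,c5) = p
(r6,c6) = l
(r7,c6) = k
(r7,c7) = l
(r2,c5) = n
(r3,c2) = o
(r3,c4) = k
(r4,c4) = j
(r4,c5) = o
(r5,c1) = n
(r5,c3) = l
(r6,c3) = m
(r1,c1) = p
(r1,c3) = n
(r2,c3) = j
(r3,c1) = m
(r3,c3) = p
(r4,c3) = k

p k n l j o m / k l j m n p o / m o p k l n j / l p k j o m n / n m l o k j p / o j m n p l k / j n o p m k l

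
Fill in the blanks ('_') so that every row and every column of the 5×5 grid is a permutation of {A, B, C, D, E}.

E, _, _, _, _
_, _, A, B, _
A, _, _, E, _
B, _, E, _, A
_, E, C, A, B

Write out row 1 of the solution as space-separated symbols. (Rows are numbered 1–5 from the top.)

E A B C D

(r5,c1) = D
(r2,c1) = C
(r2,c2) = D
(r2,c5) = E
(r4,c2) = C
(r4,c4) = D
(r1,c4) = C
(r1,c5) = D
(r3,c2) = B
(r3,c3) = D
(r3,c5) = C
(r1,c2) = A
(r1,c3) = B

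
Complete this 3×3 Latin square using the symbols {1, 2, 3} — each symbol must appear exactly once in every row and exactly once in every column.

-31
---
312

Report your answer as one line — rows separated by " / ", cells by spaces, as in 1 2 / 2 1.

2 3 1 / 1 2 3 / 3 1 2

row 1 has {1,3}; column 1 has {3} — only 2 is left for (r1,c1).
row 2 is empty so far; column 1 has {2,3} — only 1 is left for (r2,c1).
row 2 has {1}; column 2 has {1,3} — only 2 is left for (r2,c2).
row 2 has {1,2}; column 3 has {1,2} — only 3 is left for (r2,c3).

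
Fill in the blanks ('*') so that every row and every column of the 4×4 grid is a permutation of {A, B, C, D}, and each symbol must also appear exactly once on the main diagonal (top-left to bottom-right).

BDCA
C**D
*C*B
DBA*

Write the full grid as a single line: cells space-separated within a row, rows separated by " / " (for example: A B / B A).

B D C A / C A B D / A C D B / D B A C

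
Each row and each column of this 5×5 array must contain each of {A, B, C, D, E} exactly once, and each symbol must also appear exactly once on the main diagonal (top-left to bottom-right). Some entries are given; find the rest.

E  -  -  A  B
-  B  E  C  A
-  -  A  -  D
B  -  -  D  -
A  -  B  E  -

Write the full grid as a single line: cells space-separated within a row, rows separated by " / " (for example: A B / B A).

E C D A B / D B E C A / C E A B D / B A C D E / A D B E C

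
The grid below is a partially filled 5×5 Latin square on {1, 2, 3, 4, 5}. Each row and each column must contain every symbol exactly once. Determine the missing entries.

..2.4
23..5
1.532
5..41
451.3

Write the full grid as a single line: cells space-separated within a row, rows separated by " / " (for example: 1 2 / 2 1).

3 1 2 5 4 / 2 3 4 1 5 / 1 4 5 3 2 / 5 2 3 4 1 / 4 5 1 2 3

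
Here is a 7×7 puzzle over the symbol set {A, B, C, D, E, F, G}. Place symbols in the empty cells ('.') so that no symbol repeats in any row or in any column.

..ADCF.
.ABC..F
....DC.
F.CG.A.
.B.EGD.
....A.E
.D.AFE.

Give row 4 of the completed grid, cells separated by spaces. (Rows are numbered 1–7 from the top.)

(r2,c5) = E
(r2,c6) = G
(r4,c2) = E
(r4,c5) = B
(r4,c7) = D

F E C G B A D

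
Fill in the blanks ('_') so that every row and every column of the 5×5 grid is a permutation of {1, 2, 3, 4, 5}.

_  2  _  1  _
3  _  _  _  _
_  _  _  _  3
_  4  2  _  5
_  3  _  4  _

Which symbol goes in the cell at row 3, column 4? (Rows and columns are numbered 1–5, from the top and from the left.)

2

Cell (r1,c5): row 1 has {1,2}; column 5 has {3,5} → 4.
Cell (r4,c1): row 4 has {2,4,5}; column 1 has {3} → 1.
Cell (r4,c4): row 4 has {1,2,4,5}; column 4 has {1,4} → 3.
Cell (r1,c1): row 1 has {1,2,4}; column 1 has {1,3} → 5.
Cell (r1,c3): row 1 has {1,2,4,5}; column 3 has {2} → 3.
Cell (r5,c1): row 5 has {3,4}; column 1 has {1,3,5} → 2.
Cell (r5,c5): row 5 has {2,3,4}; column 5 has {3,4,5} → 1.
Cell (r2,c5): row 2 has {3}; column 5 has {1,3,4,5} → 2.
Cell (r3,c1): row 3 has {3}; column 1 has {1,2,3,5} → 4.
Cell (r5,c3): row 5 has {1,2,3,4}; column 3 has {2,3} → 5.
Cell (r2,c4): row 2 has {2,3}; column 4 has {1,3,4} → 5.
Cell (r3,c3): row 3 has {3,4}; column 3 has {2,3,5} → 1.
Cell (r3,c4): row 3 has {1,3,4}; column 4 has {1,3,4,5} → 2.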